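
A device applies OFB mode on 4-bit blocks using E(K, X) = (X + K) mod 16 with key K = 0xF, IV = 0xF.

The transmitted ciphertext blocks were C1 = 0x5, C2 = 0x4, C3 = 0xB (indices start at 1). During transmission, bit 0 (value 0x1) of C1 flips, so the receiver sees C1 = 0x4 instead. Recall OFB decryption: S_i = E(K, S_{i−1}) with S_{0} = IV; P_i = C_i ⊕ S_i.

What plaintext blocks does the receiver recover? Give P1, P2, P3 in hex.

Only C1 changed, to 0x4. In OFB, a change in C_i flips the same bit in P_i only; the keystream is unaffected. Decrypting the received ciphertext:
P1: S = E(K, 0xF) = 0xE; 0x4 ⊕ 0xE = 0xA.
P2: S = E(K, 0xE) = 0xD; 0x4 ⊕ 0xD = 0x9.
P3: S = E(K, 0xD) = 0xC; 0xB ⊕ 0xC = 0x7.
Blocks that differ from the original plaintext: P1.

P1 = 0xA, P2 = 0x9, P3 = 0x7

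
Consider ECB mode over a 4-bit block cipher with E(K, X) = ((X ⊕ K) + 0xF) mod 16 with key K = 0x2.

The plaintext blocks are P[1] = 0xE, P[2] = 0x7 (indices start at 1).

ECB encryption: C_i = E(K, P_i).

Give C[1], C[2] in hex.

C[1]: E(K, 0xE) = 0xB.
C[2]: E(K, 0x7) = 0x4.

C[1] = 0xB, C[2] = 0x4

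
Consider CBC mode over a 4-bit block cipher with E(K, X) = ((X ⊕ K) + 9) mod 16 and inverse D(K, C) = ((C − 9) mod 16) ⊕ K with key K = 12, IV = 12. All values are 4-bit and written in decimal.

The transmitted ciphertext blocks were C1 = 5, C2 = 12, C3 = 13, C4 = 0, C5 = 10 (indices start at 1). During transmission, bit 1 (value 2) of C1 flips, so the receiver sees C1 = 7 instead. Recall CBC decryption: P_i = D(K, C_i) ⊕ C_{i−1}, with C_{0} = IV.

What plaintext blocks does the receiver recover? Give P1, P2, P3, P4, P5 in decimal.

Only C1 changed, to 7. In CBC, a change in C_i garbles P_i and flips the same bit in P_{i+1}. Decrypting the received ciphertext:
P1: D(K, 7) = 2; 2 ⊕ 12 = 14.
P2: D(K, 12) = 15; 15 ⊕ 7 = 8.
P3: D(K, 13) = 8; 8 ⊕ 12 = 4.
P4: D(K, 0) = 11; 11 ⊕ 13 = 6.
P5: D(K, 10) = 13; 13 ⊕ 0 = 13.
Blocks that differ from the original plaintext: P1, P2.

P1 = 14, P2 = 8, P3 = 4, P4 = 6, P5 = 13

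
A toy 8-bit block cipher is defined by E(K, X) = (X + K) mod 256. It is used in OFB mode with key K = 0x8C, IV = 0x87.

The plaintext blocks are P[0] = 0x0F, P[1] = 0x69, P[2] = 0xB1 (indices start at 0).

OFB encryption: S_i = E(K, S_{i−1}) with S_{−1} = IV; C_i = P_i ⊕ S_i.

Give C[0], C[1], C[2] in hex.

C[0]: S = E(K, 0x87) = 0x13; 0x0F ⊕ 0x13 = 0x1C.
C[1]: S = E(K, 0x13) = 0x9F; 0x69 ⊕ 0x9F = 0xF6.
C[2]: S = E(K, 0x9F) = 0x2B; 0xB1 ⊕ 0x2B = 0x9A.

C[0] = 0x1C, C[1] = 0xF6, C[2] = 0x9A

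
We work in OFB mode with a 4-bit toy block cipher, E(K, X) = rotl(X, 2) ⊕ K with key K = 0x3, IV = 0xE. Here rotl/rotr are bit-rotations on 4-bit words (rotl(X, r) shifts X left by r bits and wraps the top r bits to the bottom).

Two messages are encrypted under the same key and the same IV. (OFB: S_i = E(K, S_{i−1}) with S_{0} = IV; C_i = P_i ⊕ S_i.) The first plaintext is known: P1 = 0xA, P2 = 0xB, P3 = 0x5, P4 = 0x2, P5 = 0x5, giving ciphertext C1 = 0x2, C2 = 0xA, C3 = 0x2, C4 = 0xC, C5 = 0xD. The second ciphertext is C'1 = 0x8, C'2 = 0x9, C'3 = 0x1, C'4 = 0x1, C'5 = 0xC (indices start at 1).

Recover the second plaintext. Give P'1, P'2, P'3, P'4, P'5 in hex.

In OFB with a reused IV, both messages share the same keystream S_i, so C_i ⊕ C'_i = P_i ⊕ P'_i and thus P'_i = P_i ⊕ C_i ⊕ C'_i.
P'1: 0xA ⊕ 0x2 ⊕ 0x8 = 0x0.
P'2: 0xB ⊕ 0xA ⊕ 0x9 = 0x8.
P'3: 0x5 ⊕ 0x2 ⊕ 0x1 = 0x6.
P'4: 0x2 ⊕ 0xC ⊕ 0x1 = 0xF.
P'5: 0x5 ⊕ 0xD ⊕ 0xC = 0x4.

P'1 = 0x0, P'2 = 0x8, P'3 = 0x6, P'4 = 0xF, P'5 = 0x4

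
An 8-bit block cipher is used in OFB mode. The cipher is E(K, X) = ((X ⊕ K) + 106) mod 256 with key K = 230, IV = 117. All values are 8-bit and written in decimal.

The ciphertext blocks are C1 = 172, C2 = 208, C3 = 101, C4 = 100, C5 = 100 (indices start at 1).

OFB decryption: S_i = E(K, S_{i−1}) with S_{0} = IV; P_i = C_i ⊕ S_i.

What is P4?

P4 = 241

P1: S = E(K, 117) = 253; 172 ⊕ 253 = 81.
P2: S = E(K, 253) = 133; 208 ⊕ 133 = 85.
P3: S = E(K, 133) = 205; 101 ⊕ 205 = 168.
P4: S = E(K, 205) = 149; 100 ⊕ 149 = 241.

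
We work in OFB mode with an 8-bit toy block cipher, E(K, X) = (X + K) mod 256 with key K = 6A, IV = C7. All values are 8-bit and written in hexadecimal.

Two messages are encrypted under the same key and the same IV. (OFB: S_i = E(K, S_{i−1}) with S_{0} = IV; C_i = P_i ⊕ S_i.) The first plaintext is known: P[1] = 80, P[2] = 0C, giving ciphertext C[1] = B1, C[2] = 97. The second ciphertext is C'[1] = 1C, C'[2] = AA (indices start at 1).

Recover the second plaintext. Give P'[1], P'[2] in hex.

In OFB with a reused IV, both messages share the same keystream S_i, so C_i ⊕ C'_i = P_i ⊕ P'_i and thus P'_i = P_i ⊕ C_i ⊕ C'_i.
P'[1]: 80 ⊕ B1 ⊕ 1C = 2D.
P'[2]: 0C ⊕ 97 ⊕ AA = 31.

P'[1] = 2D, P'[2] = 31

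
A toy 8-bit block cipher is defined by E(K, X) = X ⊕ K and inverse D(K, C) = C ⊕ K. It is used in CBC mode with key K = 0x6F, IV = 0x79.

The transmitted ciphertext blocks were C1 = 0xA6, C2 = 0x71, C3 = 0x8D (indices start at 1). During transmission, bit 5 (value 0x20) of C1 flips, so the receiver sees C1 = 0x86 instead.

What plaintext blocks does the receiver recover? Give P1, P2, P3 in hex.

P1 = 0x90, P2 = 0x98, P3 = 0x93

CBC decryption: P_i = D(K, C_i) ⊕ C_{i−1}, with C_{0} = IV.
Only C1 changed, to 0x86. In CBC, a change in C_i garbles P_i and flips the same bit in P_{i+1}. Decrypting the received ciphertext:
P1: D(K, 0x86) = 0xE9; 0xE9 ⊕ 0x79 = 0x90.
P2: D(K, 0x71) = 0x1E; 0x1E ⊕ 0x86 = 0x98.
P3: D(K, 0x8D) = 0xE2; 0xE2 ⊕ 0x71 = 0x93.
Blocks that differ from the original plaintext: P1, P2.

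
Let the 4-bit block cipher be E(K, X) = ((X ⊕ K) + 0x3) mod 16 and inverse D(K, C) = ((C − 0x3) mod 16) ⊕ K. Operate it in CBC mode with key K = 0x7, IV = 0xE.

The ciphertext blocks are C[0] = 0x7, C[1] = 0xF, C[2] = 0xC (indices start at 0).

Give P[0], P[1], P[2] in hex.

P[0] = 0xD, P[1] = 0xC, P[2] = 0x1

CBC decryption: P_i = D(K, C_i) ⊕ C_{i−1}, with C_{−1} = IV.
P[0]: D(K, 0x7) = 0x3; 0x3 ⊕ 0xE = 0xD.
P[1]: D(K, 0xF) = 0xB; 0xB ⊕ 0x7 = 0xC.
P[2]: D(K, 0xC) = 0xE; 0xE ⊕ 0xF = 0x1.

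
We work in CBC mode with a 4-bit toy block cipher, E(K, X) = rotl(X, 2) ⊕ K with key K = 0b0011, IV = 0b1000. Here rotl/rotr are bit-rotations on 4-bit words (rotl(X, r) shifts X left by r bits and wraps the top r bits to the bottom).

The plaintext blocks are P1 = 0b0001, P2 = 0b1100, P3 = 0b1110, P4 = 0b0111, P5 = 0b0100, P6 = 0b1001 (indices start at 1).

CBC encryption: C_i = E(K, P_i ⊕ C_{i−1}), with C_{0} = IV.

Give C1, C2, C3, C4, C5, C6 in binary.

C1: P1 ⊕ 0b1000 = 0b1001; E(K, 0b1001) = 0b0101.
C2: P2 ⊕ 0b0101 = 0b1001; E(K, 0b1001) = 0b0101.
C3: P3 ⊕ 0b0101 = 0b1011; E(K, 0b1011) = 0b1101.
C4: P4 ⊕ 0b1101 = 0b1010; E(K, 0b1010) = 0b1001.
C5: P5 ⊕ 0b1001 = 0b1101; E(K, 0b1101) = 0b0100.
C6: P6 ⊕ 0b0100 = 0b1101; E(K, 0b1101) = 0b0100.

C1 = 0b0101, C2 = 0b0101, C3 = 0b1101, C4 = 0b1001, C5 = 0b0100, C6 = 0b0100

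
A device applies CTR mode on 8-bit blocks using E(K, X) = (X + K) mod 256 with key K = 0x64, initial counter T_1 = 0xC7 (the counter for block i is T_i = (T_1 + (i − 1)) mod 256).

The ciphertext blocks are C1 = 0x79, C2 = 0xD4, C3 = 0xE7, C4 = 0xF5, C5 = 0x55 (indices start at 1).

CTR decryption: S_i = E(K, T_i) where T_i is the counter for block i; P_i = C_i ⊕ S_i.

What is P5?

P5 = 0x7A

P5: T = 0xCB, S = E(K, T) = 0x2F; 0x55 ⊕ 0x2F = 0x7A.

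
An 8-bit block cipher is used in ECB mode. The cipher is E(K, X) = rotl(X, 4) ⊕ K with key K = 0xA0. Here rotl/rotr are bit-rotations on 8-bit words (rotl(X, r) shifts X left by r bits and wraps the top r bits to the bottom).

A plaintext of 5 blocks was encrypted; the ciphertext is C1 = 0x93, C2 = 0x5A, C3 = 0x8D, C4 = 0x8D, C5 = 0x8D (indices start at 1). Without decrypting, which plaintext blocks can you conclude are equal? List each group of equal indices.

ECB encrypts each block independently with the same key, so equal ciphertext blocks imply equal plaintext blocks.
C3 = C4 = C5 = 0x8D, so P3 = P4 = P5.

P3 = P4 = P5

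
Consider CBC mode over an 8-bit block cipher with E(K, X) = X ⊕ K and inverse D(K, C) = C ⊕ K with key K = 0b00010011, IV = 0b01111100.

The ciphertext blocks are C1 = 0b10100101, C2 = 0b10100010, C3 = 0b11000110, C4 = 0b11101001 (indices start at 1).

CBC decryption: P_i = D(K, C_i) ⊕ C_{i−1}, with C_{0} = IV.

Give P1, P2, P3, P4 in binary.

P1: D(K, 0b10100101) = 0b10110110; 0b10110110 ⊕ 0b01111100 = 0b11001010.
P2: D(K, 0b10100010) = 0b10110001; 0b10110001 ⊕ 0b10100101 = 0b00010100.
P3: D(K, 0b11000110) = 0b11010101; 0b11010101 ⊕ 0b10100010 = 0b01110111.
P4: D(K, 0b11101001) = 0b11111010; 0b11111010 ⊕ 0b11000110 = 0b00111100.

P1 = 0b11001010, P2 = 0b00010100, P3 = 0b01110111, P4 = 0b00111100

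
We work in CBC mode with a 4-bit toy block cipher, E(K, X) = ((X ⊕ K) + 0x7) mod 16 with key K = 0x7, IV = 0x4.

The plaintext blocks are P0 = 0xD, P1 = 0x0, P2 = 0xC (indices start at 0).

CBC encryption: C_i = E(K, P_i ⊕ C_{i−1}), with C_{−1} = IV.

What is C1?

C0: P0 ⊕ 0x4 = 0x9; E(K, 0x9) = 0x5.
C1: P1 ⊕ 0x5 = 0x5; E(K, 0x5) = 0x9.

C1 = 0x9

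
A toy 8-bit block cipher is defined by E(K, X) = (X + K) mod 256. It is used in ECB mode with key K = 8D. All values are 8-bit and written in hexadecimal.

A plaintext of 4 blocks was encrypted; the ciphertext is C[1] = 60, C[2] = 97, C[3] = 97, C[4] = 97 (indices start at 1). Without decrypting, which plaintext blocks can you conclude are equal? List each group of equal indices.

P[2] = P[3] = P[4]

ECB encrypts each block independently with the same key, so equal ciphertext blocks imply equal plaintext blocks.
C[2] = C[3] = C[4] = 97, so P[2] = P[3] = P[4].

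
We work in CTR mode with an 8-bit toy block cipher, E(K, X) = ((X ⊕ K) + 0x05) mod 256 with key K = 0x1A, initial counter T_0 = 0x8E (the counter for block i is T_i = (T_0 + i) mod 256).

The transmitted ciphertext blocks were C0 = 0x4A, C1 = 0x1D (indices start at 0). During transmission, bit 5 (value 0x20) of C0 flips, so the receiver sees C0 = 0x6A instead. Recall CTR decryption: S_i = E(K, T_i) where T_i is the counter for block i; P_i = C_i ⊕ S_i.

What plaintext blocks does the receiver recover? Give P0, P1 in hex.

Only C0 changed, to 0x6A. In CTR, a change in C_i flips the same bit in P_i only; the keystream is unaffected. Decrypting the received ciphertext:
P0: T = 0x8E, S = E(K, T) = 0x99; 0x6A ⊕ 0x99 = 0xF3.
P1: T = 0x8F, S = E(K, T) = 0x9A; 0x1D ⊕ 0x9A = 0x87.
Blocks that differ from the original plaintext: P0.

P0 = 0xF3, P1 = 0x87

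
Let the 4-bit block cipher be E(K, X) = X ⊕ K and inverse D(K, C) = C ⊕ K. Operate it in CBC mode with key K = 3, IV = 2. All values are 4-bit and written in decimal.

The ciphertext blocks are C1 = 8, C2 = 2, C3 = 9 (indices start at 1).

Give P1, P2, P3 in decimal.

CBC decryption: P_i = D(K, C_i) ⊕ C_{i−1}, with C_{0} = IV.
P1: D(K, 8) = 11; 11 ⊕ 2 = 9.
P2: D(K, 2) = 1; 1 ⊕ 8 = 9.
P3: D(K, 9) = 10; 10 ⊕ 2 = 8.

P1 = 9, P2 = 9, P3 = 8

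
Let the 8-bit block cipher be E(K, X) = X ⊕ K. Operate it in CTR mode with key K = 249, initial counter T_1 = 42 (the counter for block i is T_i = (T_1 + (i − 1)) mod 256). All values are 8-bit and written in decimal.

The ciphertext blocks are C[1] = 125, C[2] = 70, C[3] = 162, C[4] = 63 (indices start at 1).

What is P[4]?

P[4] = 235

CTR decryption: S_i = E(K, T_i) where T_i is the counter for block i; P_i = C_i ⊕ S_i.
P[4]: T = 45, S = E(K, T) = 212; 63 ⊕ 212 = 235.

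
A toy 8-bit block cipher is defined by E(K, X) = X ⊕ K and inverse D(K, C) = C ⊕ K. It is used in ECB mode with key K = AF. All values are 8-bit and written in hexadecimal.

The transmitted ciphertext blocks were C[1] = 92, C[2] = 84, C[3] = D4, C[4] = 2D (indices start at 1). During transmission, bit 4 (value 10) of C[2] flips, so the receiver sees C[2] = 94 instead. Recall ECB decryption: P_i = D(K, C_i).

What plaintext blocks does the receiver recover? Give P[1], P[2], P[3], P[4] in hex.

P[1] = 3D, P[2] = 3B, P[3] = 7B, P[4] = 82

Only C[2] changed, to 94. In ECB, a change in C_i affects only P_i. Decrypting the received ciphertext:
P[1]: D(K, 92) = 3D.
P[2]: D(K, 94) = 3B.
P[3]: D(K, D4) = 7B.
P[4]: D(K, 2D) = 82.
Blocks that differ from the original plaintext: P[2].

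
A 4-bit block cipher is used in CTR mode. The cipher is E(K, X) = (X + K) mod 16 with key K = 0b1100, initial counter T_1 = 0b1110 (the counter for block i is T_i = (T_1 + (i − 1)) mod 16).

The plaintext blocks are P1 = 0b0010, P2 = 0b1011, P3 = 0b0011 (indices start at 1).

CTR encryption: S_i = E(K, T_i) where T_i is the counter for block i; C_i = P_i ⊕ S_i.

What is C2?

C1: T = 0b1110, S = E(K, T) = 0b1010; 0b0010 ⊕ 0b1010 = 0b1000.
C2: T = 0b1111, S = E(K, T) = 0b1011; 0b1011 ⊕ 0b1011 = 0b0000.

C2 = 0b0000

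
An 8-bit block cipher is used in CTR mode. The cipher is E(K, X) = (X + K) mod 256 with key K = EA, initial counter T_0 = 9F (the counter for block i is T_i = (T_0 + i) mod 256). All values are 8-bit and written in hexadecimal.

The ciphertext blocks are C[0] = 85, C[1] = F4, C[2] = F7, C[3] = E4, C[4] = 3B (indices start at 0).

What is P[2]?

P[2] = 7C

CTR decryption: S_i = E(K, T_i) where T_i is the counter for block i; P_i = C_i ⊕ S_i.
P[2]: T = A1, S = E(K, T) = 8B; F7 ⊕ 8B = 7C.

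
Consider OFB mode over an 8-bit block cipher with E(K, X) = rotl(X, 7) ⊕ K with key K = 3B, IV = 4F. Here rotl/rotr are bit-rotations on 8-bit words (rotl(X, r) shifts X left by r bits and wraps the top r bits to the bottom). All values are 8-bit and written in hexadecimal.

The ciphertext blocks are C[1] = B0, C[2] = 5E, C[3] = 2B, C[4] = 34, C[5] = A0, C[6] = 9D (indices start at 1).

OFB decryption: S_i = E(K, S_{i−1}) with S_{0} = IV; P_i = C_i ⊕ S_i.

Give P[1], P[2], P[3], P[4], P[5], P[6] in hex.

P[1] = 2C, P[2] = 2B, P[3] = AA, P[4] = CF, P[5] = 66, P[6] = C5

P[1]: S = E(K, 4F) = 9C; B0 ⊕ 9C = 2C.
P[2]: S = E(K, 9C) = 75; 5E ⊕ 75 = 2B.
P[3]: S = E(K, 75) = 81; 2B ⊕ 81 = AA.
P[4]: S = E(K, 81) = FB; 34 ⊕ FB = CF.
P[5]: S = E(K, FB) = C6; A0 ⊕ C6 = 66.
P[6]: S = E(K, C6) = 58; 9D ⊕ 58 = C5.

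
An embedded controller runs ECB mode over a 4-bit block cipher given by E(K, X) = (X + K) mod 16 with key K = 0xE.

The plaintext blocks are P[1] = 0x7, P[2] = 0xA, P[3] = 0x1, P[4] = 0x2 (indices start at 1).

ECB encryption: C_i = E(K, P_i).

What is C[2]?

C[2]: E(K, 0xA) = 0x8.

C[2] = 0x8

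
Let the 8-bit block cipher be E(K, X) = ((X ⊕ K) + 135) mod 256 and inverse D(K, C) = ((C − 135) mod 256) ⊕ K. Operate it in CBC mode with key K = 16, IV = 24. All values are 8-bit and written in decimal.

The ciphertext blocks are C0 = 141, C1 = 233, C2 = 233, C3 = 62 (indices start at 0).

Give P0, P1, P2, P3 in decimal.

CBC decryption: P_i = D(K, C_i) ⊕ C_{i−1}, with C_{−1} = IV.
P0: D(K, 141) = 22; 22 ⊕ 24 = 14.
P1: D(K, 233) = 114; 114 ⊕ 141 = 255.
P2: D(K, 233) = 114; 114 ⊕ 233 = 155.
P3: D(K, 62) = 167; 167 ⊕ 233 = 78.

P0 = 14, P1 = 255, P2 = 155, P3 = 78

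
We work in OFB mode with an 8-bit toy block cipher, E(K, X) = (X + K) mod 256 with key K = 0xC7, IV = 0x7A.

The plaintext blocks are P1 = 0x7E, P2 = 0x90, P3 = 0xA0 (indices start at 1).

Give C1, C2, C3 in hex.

C1 = 0x3F, C2 = 0x98, C3 = 0x6F

OFB encryption: S_i = E(K, S_{i−1}) with S_{0} = IV; C_i = P_i ⊕ S_i.
C1: S = E(K, 0x7A) = 0x41; 0x7E ⊕ 0x41 = 0x3F.
C2: S = E(K, 0x41) = 0x08; 0x90 ⊕ 0x08 = 0x98.
C3: S = E(K, 0x08) = 0xCF; 0xA0 ⊕ 0xCF = 0x6F.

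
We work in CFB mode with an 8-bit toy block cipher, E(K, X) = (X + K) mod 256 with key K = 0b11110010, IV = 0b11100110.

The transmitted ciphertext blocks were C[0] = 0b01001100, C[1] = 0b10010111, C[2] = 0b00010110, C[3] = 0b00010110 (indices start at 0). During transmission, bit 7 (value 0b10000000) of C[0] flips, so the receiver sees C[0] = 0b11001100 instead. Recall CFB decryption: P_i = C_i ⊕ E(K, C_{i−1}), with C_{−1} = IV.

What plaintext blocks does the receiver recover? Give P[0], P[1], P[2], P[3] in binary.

Only C[0] changed, to 0b11001100. In CFB, a change in C_i flips the same bit in P_i and garbles P_{i+1}. Decrypting the received ciphertext:
P[0]: E(K, 0b11100110) = 0b11011000; 0b11001100 ⊕ 0b11011000 = 0b00010100.
P[1]: E(K, 0b11001100) = 0b10111110; 0b10010111 ⊕ 0b10111110 = 0b00101001.
P[2]: E(K, 0b10010111) = 0b10001001; 0b00010110 ⊕ 0b10001001 = 0b10011111.
P[3]: E(K, 0b00010110) = 0b00001000; 0b00010110 ⊕ 0b00001000 = 0b00011110.
Blocks that differ from the original plaintext: P[0], P[1].

P[0] = 0b00010100, P[1] = 0b00101001, P[2] = 0b10011111, P[3] = 0b00011110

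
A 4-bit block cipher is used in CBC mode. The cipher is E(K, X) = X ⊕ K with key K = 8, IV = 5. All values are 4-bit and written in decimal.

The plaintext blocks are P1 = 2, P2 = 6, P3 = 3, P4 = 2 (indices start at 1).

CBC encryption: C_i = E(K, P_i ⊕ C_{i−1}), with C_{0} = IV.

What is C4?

C1: P1 ⊕ 5 = 7; E(K, 7) = 15.
C2: P2 ⊕ 15 = 9; E(K, 9) = 1.
C3: P3 ⊕ 1 = 2; E(K, 2) = 10.
C4: P4 ⊕ 10 = 8; E(K, 8) = 0.

C4 = 0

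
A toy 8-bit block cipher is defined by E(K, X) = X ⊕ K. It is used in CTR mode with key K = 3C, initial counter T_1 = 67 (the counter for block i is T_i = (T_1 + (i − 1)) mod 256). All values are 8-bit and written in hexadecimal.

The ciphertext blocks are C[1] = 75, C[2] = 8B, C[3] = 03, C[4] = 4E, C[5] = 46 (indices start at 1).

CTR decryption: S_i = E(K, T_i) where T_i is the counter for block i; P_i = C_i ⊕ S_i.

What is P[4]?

P[4] = 18

P[4]: T = 6A, S = E(K, T) = 56; 4E ⊕ 56 = 18.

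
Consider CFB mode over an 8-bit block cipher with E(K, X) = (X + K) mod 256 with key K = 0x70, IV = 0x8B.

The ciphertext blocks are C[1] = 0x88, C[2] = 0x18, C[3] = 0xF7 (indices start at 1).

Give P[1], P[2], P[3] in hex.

P[1] = 0x73, P[2] = 0xE0, P[3] = 0x7F

CFB decryption: P_i = C_i ⊕ E(K, C_{i−1}), with C_{0} = IV.
P[1]: E(K, 0x8B) = 0xFB; 0x88 ⊕ 0xFB = 0x73.
P[2]: E(K, 0x88) = 0xF8; 0x18 ⊕ 0xF8 = 0xE0.
P[3]: E(K, 0x18) = 0x88; 0xF7 ⊕ 0x88 = 0x7F.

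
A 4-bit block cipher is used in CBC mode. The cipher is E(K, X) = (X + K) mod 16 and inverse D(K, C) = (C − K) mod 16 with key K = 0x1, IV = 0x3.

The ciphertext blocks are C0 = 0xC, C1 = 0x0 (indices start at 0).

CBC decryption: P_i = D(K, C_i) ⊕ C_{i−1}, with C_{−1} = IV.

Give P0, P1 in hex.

P0: D(K, 0xC) = 0xB; 0xB ⊕ 0x3 = 0x8.
P1: D(K, 0x0) = 0xF; 0xF ⊕ 0xC = 0x3.

P0 = 0x8, P1 = 0x3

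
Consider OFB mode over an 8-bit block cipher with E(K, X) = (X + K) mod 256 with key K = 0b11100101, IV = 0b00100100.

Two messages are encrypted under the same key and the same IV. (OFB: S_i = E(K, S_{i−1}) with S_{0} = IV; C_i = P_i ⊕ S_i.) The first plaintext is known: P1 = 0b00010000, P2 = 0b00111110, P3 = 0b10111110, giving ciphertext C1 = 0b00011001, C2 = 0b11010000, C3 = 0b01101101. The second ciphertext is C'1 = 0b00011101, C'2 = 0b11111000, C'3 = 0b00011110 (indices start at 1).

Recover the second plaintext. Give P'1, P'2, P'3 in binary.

In OFB with a reused IV, both messages share the same keystream S_i, so C_i ⊕ C'_i = P_i ⊕ P'_i and thus P'_i = P_i ⊕ C_i ⊕ C'_i.
P'1: 0b00010000 ⊕ 0b00011001 ⊕ 0b00011101 = 0b00010100.
P'2: 0b00111110 ⊕ 0b11010000 ⊕ 0b11111000 = 0b00010110.
P'3: 0b10111110 ⊕ 0b01101101 ⊕ 0b00011110 = 0b11001101.

P'1 = 0b00010100, P'2 = 0b00010110, P'3 = 0b11001101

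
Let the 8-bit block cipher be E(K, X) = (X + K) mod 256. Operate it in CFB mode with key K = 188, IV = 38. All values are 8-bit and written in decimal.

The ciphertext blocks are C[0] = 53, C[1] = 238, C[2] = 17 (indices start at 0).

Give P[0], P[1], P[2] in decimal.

CFB decryption: P_i = C_i ⊕ E(K, C_{i−1}), with C_{−1} = IV.
P[0]: E(K, 38) = 226; 53 ⊕ 226 = 215.
P[1]: E(K, 53) = 241; 238 ⊕ 241 = 31.
P[2]: E(K, 238) = 170; 17 ⊕ 170 = 187.

P[0] = 215, P[1] = 31, P[2] = 187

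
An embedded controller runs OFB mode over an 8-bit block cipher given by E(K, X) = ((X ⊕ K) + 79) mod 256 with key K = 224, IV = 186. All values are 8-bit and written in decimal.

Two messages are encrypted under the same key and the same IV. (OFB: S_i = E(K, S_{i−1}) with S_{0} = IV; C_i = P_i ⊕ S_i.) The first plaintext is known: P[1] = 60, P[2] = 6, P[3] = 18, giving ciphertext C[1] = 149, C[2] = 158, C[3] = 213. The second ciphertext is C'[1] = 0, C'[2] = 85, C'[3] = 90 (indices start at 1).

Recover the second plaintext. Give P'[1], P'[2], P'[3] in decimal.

P'[1] = 169, P'[2] = 205, P'[3] = 157

In OFB with a reused IV, both messages share the same keystream S_i, so C_i ⊕ C'_i = P_i ⊕ P'_i and thus P'_i = P_i ⊕ C_i ⊕ C'_i.
P'[1]: 60 ⊕ 149 ⊕ 0 = 169.
P'[2]: 6 ⊕ 158 ⊕ 85 = 205.
P'[3]: 18 ⊕ 213 ⊕ 90 = 157.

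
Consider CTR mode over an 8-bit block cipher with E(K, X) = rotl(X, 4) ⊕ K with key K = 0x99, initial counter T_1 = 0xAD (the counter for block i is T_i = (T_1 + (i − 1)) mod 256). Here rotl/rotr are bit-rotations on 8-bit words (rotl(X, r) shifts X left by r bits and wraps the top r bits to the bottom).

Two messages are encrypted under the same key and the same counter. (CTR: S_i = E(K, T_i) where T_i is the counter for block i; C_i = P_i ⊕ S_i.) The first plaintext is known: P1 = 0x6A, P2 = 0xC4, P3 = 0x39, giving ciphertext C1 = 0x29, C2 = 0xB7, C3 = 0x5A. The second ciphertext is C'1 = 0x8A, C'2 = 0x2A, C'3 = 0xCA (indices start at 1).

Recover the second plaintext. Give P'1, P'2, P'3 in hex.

In CTR with a reused counter, both messages share the same keystream S_i, so C_i ⊕ C'_i = P_i ⊕ P'_i and thus P'_i = P_i ⊕ C_i ⊕ C'_i.
P'1: 0x6A ⊕ 0x29 ⊕ 0x8A = 0xC9.
P'2: 0xC4 ⊕ 0xB7 ⊕ 0x2A = 0x59.
P'3: 0x39 ⊕ 0x5A ⊕ 0xCA = 0xA9.

P'1 = 0xC9, P'2 = 0x59, P'3 = 0xA9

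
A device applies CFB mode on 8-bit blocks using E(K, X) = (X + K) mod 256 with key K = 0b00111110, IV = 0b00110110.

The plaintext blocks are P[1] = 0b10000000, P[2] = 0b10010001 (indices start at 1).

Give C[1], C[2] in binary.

C[1] = 0b11110100, C[2] = 0b10100011

CFB encryption: C_i = P_i ⊕ E(K, C_{i−1}), with C_{0} = IV.
C[1]: E(K, 0b00110110) = 0b01110100; 0b10000000 ⊕ 0b01110100 = 0b11110100.
C[2]: E(K, 0b11110100) = 0b00110010; 0b10010001 ⊕ 0b00110010 = 0b10100011.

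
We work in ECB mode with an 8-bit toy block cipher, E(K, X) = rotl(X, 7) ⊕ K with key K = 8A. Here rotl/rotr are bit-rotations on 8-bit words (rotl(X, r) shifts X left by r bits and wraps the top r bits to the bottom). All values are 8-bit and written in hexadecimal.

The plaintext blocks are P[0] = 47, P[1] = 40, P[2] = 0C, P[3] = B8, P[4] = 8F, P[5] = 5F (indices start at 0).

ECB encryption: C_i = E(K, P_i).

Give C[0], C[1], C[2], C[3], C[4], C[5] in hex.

C[0] = 29, C[1] = AA, C[2] = 8C, C[3] = D6, C[4] = 4D, C[5] = 25

C[0]: E(K, 47) = 29.
C[1]: E(K, 40) = AA.
C[2]: E(K, 0C) = 8C.
C[3]: E(K, B8) = D6.
C[4]: E(K, 8F) = 4D.
C[5]: E(K, 5F) = 25.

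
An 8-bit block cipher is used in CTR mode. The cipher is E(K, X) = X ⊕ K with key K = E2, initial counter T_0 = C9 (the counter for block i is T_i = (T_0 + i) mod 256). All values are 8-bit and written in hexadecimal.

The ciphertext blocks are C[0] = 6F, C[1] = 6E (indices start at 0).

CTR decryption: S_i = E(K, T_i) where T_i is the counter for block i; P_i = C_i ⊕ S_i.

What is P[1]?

P[1]: T = CA, S = E(K, T) = 28; 6E ⊕ 28 = 46.

P[1] = 46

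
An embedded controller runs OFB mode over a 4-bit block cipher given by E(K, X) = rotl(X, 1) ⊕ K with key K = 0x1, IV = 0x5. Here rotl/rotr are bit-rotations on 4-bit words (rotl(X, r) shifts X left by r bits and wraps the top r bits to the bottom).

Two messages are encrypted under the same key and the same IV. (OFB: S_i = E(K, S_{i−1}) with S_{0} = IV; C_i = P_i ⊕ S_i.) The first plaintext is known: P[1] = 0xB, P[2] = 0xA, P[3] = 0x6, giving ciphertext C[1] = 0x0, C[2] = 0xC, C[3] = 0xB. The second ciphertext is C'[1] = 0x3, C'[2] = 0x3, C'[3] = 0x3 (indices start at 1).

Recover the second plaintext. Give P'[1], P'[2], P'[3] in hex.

P'[1] = 0x8, P'[2] = 0x5, P'[3] = 0xE

In OFB with a reused IV, both messages share the same keystream S_i, so C_i ⊕ C'_i = P_i ⊕ P'_i and thus P'_i = P_i ⊕ C_i ⊕ C'_i.
P'[1]: 0xB ⊕ 0x0 ⊕ 0x3 = 0x8.
P'[2]: 0xA ⊕ 0xC ⊕ 0x3 = 0x5.
P'[3]: 0x6 ⊕ 0xB ⊕ 0x3 = 0xE.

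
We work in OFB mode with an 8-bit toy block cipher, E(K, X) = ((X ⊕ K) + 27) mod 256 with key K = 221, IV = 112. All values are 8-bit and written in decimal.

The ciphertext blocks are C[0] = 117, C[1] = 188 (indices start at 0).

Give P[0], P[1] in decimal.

P[0] = 189, P[1] = 140

OFB decryption: S_i = E(K, S_{i−1}) with S_{−1} = IV; P_i = C_i ⊕ S_i.
P[0]: S = E(K, 112) = 200; 117 ⊕ 200 = 189.
P[1]: S = E(K, 200) = 48; 188 ⊕ 48 = 140.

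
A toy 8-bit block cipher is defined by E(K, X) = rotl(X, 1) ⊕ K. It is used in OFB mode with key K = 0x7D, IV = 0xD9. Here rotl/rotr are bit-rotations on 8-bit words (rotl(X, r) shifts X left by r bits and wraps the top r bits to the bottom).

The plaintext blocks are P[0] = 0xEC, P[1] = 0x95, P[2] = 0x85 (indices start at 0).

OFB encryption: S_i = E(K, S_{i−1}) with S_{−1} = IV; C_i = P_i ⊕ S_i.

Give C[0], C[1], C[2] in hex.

C[0]: S = E(K, 0xD9) = 0xCE; 0xEC ⊕ 0xCE = 0x22.
C[1]: S = E(K, 0xCE) = 0xE0; 0x95 ⊕ 0xE0 = 0x75.
C[2]: S = E(K, 0xE0) = 0xBC; 0x85 ⊕ 0xBC = 0x39.

C[0] = 0x22, C[1] = 0x75, C[2] = 0x39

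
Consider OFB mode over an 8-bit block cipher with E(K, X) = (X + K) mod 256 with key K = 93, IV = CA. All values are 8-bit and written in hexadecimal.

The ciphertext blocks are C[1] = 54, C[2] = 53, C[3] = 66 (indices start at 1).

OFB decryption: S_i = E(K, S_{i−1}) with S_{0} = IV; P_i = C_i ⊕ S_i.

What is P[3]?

P[1]: S = E(K, CA) = 5D; 54 ⊕ 5D = 09.
P[2]: S = E(K, 5D) = F0; 53 ⊕ F0 = A3.
P[3]: S = E(K, F0) = 83; 66 ⊕ 83 = E5.

P[3] = E5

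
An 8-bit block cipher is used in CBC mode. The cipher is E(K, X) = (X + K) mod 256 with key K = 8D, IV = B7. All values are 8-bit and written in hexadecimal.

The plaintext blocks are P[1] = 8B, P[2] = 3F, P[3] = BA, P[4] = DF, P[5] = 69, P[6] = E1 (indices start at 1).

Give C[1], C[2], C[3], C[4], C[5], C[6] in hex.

C[1] = C9, C[2] = 83, C[3] = C6, C[4] = A6, C[5] = 5C, C[6] = 4A

CBC encryption: C_i = E(K, P_i ⊕ C_{i−1}), with C_{0} = IV.
C[1]: P[1] ⊕ B7 = 3C; E(K, 3C) = C9.
C[2]: P[2] ⊕ C9 = F6; E(K, F6) = 83.
C[3]: P[3] ⊕ 83 = 39; E(K, 39) = C6.
C[4]: P[4] ⊕ C6 = 19; E(K, 19) = A6.
C[5]: P[5] ⊕ A6 = CF; E(K, CF) = 5C.
C[6]: P[6] ⊕ 5C = BD; E(K, BD) = 4A.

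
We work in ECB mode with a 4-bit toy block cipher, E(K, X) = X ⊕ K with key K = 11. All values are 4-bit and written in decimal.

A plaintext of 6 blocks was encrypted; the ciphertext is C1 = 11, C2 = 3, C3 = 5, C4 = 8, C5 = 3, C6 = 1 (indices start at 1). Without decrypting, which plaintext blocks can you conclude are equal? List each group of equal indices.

P2 = P5

ECB encrypts each block independently with the same key, so equal ciphertext blocks imply equal plaintext blocks.
C2 = C5 = 3, so P2 = P5.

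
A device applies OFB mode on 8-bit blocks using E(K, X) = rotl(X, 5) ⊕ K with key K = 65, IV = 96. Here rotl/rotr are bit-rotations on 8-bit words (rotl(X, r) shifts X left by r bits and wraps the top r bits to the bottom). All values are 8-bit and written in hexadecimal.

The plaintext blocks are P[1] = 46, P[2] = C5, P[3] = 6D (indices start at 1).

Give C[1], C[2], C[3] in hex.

C[1] = F1, C[2] = 56, C[3] = 7A

OFB encryption: S_i = E(K, S_{i−1}) with S_{0} = IV; C_i = P_i ⊕ S_i.
C[1]: S = E(K, 96) = B7; 46 ⊕ B7 = F1.
C[2]: S = E(K, B7) = 93; C5 ⊕ 93 = 56.
C[3]: S = E(K, 93) = 17; 6D ⊕ 17 = 7A.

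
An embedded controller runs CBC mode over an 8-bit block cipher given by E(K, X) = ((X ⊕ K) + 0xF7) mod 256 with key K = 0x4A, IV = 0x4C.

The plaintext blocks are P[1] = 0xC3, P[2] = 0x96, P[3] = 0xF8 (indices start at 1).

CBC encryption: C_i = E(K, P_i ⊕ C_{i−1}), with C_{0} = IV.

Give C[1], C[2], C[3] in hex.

C[1] = 0xBC, C[2] = 0x57, C[3] = 0xDC

C[1]: P[1] ⊕ 0x4C = 0x8F; E(K, 0x8F) = 0xBC.
C[2]: P[2] ⊕ 0xBC = 0x2A; E(K, 0x2A) = 0x57.
C[3]: P[3] ⊕ 0x57 = 0xAF; E(K, 0xAF) = 0xDC.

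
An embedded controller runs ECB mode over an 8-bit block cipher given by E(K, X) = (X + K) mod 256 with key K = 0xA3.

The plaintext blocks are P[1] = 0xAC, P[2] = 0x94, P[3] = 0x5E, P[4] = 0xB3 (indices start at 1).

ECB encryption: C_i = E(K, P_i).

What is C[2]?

C[2]: E(K, 0x94) = 0x37.

C[2] = 0x37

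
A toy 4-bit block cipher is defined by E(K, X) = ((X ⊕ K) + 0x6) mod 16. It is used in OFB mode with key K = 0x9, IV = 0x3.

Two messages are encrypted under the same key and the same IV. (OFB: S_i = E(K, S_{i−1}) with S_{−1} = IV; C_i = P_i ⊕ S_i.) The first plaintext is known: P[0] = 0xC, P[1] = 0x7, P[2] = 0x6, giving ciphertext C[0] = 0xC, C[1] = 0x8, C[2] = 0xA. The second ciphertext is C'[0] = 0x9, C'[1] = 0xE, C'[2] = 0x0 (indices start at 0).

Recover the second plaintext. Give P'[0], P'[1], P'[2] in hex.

P'[0] = 0x9, P'[1] = 0x1, P'[2] = 0xC

In OFB with a reused IV, both messages share the same keystream S_i, so C_i ⊕ C'_i = P_i ⊕ P'_i and thus P'_i = P_i ⊕ C_i ⊕ C'_i.
P'[0]: 0xC ⊕ 0xC ⊕ 0x9 = 0x9.
P'[1]: 0x7 ⊕ 0x8 ⊕ 0xE = 0x1.
P'[2]: 0x6 ⊕ 0xA ⊕ 0x0 = 0xC.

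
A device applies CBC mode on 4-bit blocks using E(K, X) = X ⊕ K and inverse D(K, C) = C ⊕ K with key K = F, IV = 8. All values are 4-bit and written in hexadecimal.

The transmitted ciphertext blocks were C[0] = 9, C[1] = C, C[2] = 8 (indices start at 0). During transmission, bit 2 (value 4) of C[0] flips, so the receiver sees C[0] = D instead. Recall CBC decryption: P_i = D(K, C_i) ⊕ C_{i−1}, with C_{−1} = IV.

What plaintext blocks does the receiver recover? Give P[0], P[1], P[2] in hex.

Only C[0] changed, to D. In CBC, a change in C_i garbles P_i and flips the same bit in P_{i+1}. Decrypting the received ciphertext:
P[0]: D(K, D) = 2; 2 ⊕ 8 = A.
P[1]: D(K, C) = 3; 3 ⊕ D = E.
P[2]: D(K, 8) = 7; 7 ⊕ C = B.
Blocks that differ from the original plaintext: P[0], P[1].

P[0] = A, P[1] = E, P[2] = B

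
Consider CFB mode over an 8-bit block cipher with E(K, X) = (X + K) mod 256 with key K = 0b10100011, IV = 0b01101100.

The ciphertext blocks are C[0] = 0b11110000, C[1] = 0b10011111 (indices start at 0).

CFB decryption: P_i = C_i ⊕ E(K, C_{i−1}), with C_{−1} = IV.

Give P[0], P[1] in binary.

P[0]: E(K, 0b01101100) = 0b00001111; 0b11110000 ⊕ 0b00001111 = 0b11111111.
P[1]: E(K, 0b11110000) = 0b10010011; 0b10011111 ⊕ 0b10010011 = 0b00001100.

P[0] = 0b11111111, P[1] = 0b00001100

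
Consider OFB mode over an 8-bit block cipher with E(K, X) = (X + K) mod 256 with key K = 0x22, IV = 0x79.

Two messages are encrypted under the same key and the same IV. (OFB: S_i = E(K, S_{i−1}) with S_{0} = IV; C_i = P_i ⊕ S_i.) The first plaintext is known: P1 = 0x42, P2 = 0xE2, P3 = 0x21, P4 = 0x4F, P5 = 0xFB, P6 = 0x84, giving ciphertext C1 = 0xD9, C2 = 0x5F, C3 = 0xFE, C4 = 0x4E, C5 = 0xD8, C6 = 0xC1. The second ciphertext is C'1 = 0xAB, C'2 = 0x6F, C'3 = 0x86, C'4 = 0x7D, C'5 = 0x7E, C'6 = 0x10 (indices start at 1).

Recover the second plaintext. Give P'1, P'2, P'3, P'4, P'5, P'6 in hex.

P'1 = 0x30, P'2 = 0xD2, P'3 = 0x59, P'4 = 0x7C, P'5 = 0x5D, P'6 = 0x55

In OFB with a reused IV, both messages share the same keystream S_i, so C_i ⊕ C'_i = P_i ⊕ P'_i and thus P'_i = P_i ⊕ C_i ⊕ C'_i.
P'1: 0x42 ⊕ 0xD9 ⊕ 0xAB = 0x30.
P'2: 0xE2 ⊕ 0x5F ⊕ 0x6F = 0xD2.
P'3: 0x21 ⊕ 0xFE ⊕ 0x86 = 0x59.
P'4: 0x4F ⊕ 0x4E ⊕ 0x7D = 0x7C.
P'5: 0xFB ⊕ 0xD8 ⊕ 0x7E = 0x5D.
P'6: 0x84 ⊕ 0xC1 ⊕ 0x10 = 0x55.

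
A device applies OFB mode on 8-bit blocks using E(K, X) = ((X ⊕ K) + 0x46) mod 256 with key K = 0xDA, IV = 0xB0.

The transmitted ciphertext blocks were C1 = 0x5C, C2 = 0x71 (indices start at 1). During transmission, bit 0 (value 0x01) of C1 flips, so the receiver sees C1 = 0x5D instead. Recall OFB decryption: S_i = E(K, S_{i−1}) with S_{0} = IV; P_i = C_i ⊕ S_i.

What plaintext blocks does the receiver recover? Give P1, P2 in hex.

Only C1 changed, to 0x5D. In OFB, a change in C_i flips the same bit in P_i only; the keystream is unaffected. Decrypting the received ciphertext:
P1: S = E(K, 0xB0) = 0xB0; 0x5D ⊕ 0xB0 = 0xED.
P2: S = E(K, 0xB0) = 0xB0; 0x71 ⊕ 0xB0 = 0xC1.
Blocks that differ from the original plaintext: P1.

P1 = 0xED, P2 = 0xC1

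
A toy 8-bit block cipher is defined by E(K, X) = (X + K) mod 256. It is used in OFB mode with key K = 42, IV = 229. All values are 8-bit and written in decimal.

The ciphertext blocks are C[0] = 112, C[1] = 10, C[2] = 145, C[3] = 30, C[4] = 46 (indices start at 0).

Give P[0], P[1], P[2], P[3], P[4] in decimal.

P[0] = 127, P[1] = 51, P[2] = 242, P[3] = 147, P[4] = 153

OFB decryption: S_i = E(K, S_{i−1}) with S_{−1} = IV; P_i = C_i ⊕ S_i.
P[0]: S = E(K, 229) = 15; 112 ⊕ 15 = 127.
P[1]: S = E(K, 15) = 57; 10 ⊕ 57 = 51.
P[2]: S = E(K, 57) = 99; 145 ⊕ 99 = 242.
P[3]: S = E(K, 99) = 141; 30 ⊕ 141 = 147.
P[4]: S = E(K, 141) = 183; 46 ⊕ 183 = 153.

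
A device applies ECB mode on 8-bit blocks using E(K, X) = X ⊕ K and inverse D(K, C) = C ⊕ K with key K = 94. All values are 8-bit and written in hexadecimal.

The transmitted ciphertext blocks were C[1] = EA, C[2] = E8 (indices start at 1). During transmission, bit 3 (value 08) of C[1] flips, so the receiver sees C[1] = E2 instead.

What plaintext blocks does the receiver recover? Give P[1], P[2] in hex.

ECB decryption: P_i = D(K, C_i).
Only C[1] changed, to E2. In ECB, a change in C_i affects only P_i. Decrypting the received ciphertext:
P[1]: D(K, E2) = 76.
P[2]: D(K, E8) = 7C.
Blocks that differ from the original plaintext: P[1].

P[1] = 76, P[2] = 7C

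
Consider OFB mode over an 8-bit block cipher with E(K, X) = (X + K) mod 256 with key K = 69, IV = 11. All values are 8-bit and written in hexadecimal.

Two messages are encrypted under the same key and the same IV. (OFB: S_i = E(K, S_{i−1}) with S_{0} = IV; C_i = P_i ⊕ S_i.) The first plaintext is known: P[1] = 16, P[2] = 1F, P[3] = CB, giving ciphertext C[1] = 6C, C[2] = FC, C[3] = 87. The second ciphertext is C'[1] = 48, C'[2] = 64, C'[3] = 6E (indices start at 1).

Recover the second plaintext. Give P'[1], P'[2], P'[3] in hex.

P'[1] = 32, P'[2] = 87, P'[3] = 22

In OFB with a reused IV, both messages share the same keystream S_i, so C_i ⊕ C'_i = P_i ⊕ P'_i and thus P'_i = P_i ⊕ C_i ⊕ C'_i.
P'[1]: 16 ⊕ 6C ⊕ 48 = 32.
P'[2]: 1F ⊕ FC ⊕ 64 = 87.
P'[3]: CB ⊕ 87 ⊕ 6E = 22.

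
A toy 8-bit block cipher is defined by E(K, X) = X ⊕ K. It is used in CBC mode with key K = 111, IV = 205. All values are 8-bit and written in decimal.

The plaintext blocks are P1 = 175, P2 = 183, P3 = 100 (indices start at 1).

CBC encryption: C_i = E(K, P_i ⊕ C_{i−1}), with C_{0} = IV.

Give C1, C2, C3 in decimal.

C1: P1 ⊕ 205 = 98; E(K, 98) = 13.
C2: P2 ⊕ 13 = 186; E(K, 186) = 213.
C3: P3 ⊕ 213 = 177; E(K, 177) = 222.

C1 = 13, C2 = 213, C3 = 222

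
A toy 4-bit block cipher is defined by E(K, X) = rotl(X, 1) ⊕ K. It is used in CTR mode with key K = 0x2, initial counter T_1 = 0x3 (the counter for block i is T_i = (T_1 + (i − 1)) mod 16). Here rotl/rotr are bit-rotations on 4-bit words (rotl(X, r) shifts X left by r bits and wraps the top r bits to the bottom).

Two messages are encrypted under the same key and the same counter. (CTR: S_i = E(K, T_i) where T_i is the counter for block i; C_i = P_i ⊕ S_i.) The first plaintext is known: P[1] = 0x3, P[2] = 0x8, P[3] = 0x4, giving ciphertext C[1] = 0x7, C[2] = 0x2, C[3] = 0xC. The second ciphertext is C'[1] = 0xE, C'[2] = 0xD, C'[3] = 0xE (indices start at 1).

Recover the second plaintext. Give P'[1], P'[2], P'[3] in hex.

P'[1] = 0xA, P'[2] = 0x7, P'[3] = 0x6

In CTR with a reused counter, both messages share the same keystream S_i, so C_i ⊕ C'_i = P_i ⊕ P'_i and thus P'_i = P_i ⊕ C_i ⊕ C'_i.
P'[1]: 0x3 ⊕ 0x7 ⊕ 0xE = 0xA.
P'[2]: 0x8 ⊕ 0x2 ⊕ 0xD = 0x7.
P'[3]: 0x4 ⊕ 0xC ⊕ 0xE = 0x6.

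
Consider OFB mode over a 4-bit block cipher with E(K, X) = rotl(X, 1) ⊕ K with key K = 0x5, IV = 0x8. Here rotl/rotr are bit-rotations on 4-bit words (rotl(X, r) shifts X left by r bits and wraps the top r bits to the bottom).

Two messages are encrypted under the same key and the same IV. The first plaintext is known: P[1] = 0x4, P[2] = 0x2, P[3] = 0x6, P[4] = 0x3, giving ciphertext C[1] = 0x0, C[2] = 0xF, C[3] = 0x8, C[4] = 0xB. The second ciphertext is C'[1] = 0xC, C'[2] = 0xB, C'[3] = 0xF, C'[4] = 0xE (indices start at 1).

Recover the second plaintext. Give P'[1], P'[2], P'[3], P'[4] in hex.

P'[1] = 0x8, P'[2] = 0x6, P'[3] = 0x1, P'[4] = 0x6

In OFB with a reused IV, both messages share the same keystream S_i, so C_i ⊕ C'_i = P_i ⊕ P'_i and thus P'_i = P_i ⊕ C_i ⊕ C'_i.
P'[1]: 0x4 ⊕ 0x0 ⊕ 0xC = 0x8.
P'[2]: 0x2 ⊕ 0xF ⊕ 0xB = 0x6.
P'[3]: 0x6 ⊕ 0x8 ⊕ 0xF = 0x1.
P'[4]: 0x3 ⊕ 0xB ⊕ 0xE = 0x6.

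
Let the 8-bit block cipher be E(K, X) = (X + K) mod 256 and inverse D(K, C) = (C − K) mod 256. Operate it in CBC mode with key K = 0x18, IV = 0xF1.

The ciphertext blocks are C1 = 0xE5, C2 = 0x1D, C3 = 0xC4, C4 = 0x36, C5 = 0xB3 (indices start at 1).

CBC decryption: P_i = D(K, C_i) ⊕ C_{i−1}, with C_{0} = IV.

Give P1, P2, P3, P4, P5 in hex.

P1 = 0x3C, P2 = 0xE0, P3 = 0xB1, P4 = 0xDA, P5 = 0xAD

P1: D(K, 0xE5) = 0xCD; 0xCD ⊕ 0xF1 = 0x3C.
P2: D(K, 0x1D) = 0x05; 0x05 ⊕ 0xE5 = 0xE0.
P3: D(K, 0xC4) = 0xAC; 0xAC ⊕ 0x1D = 0xB1.
P4: D(K, 0x36) = 0x1E; 0x1E ⊕ 0xC4 = 0xDA.
P5: D(K, 0xB3) = 0x9B; 0x9B ⊕ 0x36 = 0xAD.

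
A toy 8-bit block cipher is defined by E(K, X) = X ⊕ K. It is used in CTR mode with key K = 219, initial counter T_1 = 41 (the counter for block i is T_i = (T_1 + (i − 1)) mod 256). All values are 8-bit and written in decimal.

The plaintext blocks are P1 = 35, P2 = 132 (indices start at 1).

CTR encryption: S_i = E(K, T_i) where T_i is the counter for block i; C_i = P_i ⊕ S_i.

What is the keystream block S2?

241

C1: T = 41, S = E(K, T) = 242; 35 ⊕ 242 = 209.
C2: T = 42, S = E(K, T) = 241; 132 ⊕ 241 = 117.
So S2 = 241.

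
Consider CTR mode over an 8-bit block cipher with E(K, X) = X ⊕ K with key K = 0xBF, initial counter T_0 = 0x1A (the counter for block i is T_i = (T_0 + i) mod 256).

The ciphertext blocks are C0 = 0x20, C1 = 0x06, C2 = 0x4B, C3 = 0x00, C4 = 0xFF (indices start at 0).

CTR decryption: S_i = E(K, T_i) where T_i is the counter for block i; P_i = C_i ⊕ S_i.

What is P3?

P3: T = 0x1D, S = E(K, T) = 0xA2; 0x00 ⊕ 0xA2 = 0xA2.

P3 = 0xA2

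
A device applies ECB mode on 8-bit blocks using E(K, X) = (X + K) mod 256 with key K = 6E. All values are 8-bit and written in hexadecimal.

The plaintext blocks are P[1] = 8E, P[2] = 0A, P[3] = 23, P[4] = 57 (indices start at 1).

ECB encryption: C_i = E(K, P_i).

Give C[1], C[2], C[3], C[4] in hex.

C[1] = FC, C[2] = 78, C[3] = 91, C[4] = C5

C[1]: E(K, 8E) = FC.
C[2]: E(K, 0A) = 78.
C[3]: E(K, 23) = 91.
C[4]: E(K, 57) = C5.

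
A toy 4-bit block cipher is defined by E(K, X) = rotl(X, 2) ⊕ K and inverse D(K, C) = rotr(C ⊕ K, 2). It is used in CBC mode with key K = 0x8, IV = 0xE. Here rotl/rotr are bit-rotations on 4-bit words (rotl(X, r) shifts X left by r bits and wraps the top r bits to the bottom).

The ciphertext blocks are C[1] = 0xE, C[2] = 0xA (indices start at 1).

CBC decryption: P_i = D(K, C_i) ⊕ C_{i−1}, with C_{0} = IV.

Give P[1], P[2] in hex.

P[1] = 0x7, P[2] = 0x6

P[1]: D(K, 0xE) = 0x9; 0x9 ⊕ 0xE = 0x7.
P[2]: D(K, 0xA) = 0x8; 0x8 ⊕ 0xE = 0x6.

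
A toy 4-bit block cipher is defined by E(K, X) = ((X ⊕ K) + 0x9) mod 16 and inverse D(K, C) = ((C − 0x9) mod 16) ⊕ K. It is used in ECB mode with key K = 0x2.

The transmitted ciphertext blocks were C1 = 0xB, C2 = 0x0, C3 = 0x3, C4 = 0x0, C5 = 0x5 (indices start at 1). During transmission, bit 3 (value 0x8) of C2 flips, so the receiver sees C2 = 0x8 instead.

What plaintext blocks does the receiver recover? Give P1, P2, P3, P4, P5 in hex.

ECB decryption: P_i = D(K, C_i).
Only C2 changed, to 0x8. In ECB, a change in C_i affects only P_i. Decrypting the received ciphertext:
P1: D(K, 0xB) = 0x0.
P2: D(K, 0x8) = 0xD.
P3: D(K, 0x3) = 0x8.
P4: D(K, 0x0) = 0x5.
P5: D(K, 0x5) = 0xE.
Blocks that differ from the original plaintext: P2.

P1 = 0x0, P2 = 0xD, P3 = 0x8, P4 = 0x5, P5 = 0xE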